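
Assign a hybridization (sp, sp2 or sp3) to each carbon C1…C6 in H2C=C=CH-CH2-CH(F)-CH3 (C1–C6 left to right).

C1 sp2, C2 sp, C3 sp2, C4 sp3, C5 sp3, C6 sp3

C1 carries 3 σ bonds, plus one π bond, giving a steric number of 3, so it is sp2.
C2: 2 σ bonds, plus two π bonds; 2 regions of electron density → sp.
C3 has 3 σ bonds, plus one π bond: steric number 3 → sp2.
C4 has 4 σ bonds: steric number 4 → sp3.
C5 (4 σ bonds) has steric number 4: sp3.
C6: 4 σ bonds — 4 electron domains, sp3.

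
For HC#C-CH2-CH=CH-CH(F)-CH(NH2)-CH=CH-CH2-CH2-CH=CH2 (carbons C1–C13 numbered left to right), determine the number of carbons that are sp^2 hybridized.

C1: sp
C2: sp
C3: sp3
C4: sp2 ✓
C5: sp2 ✓
C6: sp3
C7: sp3
C8: sp2 ✓
C9: sp2 ✓
C10: sp3
C11: sp3
C12: sp2 ✓
C13: sp2 ✓
C4, C5, C8, C9, C12, C13 → 6 sp2 carbons.

6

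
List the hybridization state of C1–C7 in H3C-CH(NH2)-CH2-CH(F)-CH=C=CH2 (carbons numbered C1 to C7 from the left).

C1 sp3, C2 sp3, C3 sp3, C4 sp3, C5 sp2, C6 sp, C7 sp2

C1 carries 4 σ bonds, giving a steric number of 4, so it is sp3.
C2 (4 σ bonds) has steric number 4: sp3.
C3: 4 σ bonds; 4 regions of electron density → sp3.
C4 (4 σ bonds) has steric number 4: sp3.
C5 (3 σ bonds, plus one π bond) has steric number 3: sp2.
C6: 2 σ bonds, plus two π bonds — 2 electron domains, sp.
C7 has 3 σ bonds, plus one π bond: steric number 3 → sp2.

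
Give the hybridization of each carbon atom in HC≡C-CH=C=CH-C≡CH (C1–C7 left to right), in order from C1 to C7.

C1 sp, C2 sp, C3 sp2, C4 sp, C5 sp2, C6 sp, C7 sp

C1: 2 σ bonds, plus two π bonds — 2 electron domains, sp.
C2 has 2 σ bonds, plus two π bonds: steric number 2 → sp.
C3 is sp2: 3 σ bonds, plus one π bond, 3 electron-density regions.
C4 — 2 σ bonds, plus two π bonds. Steric number 2, so sp.
C5 has 3 σ bonds, plus one π bond: steric number 3 → sp2.
C6 — 2 σ bonds, plus two π bonds. Steric number 2, so sp.
C7: 2 σ bonds, plus two π bonds — 2 electron domains, sp.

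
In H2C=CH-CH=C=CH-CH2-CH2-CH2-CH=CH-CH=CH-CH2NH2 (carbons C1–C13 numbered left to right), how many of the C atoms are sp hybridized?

1

C1: sp2
C2: sp2
C3: sp2
C4: sp ✓
C5: sp2
C6: sp3
C7: sp3
C8: sp3
C9: sp2
C10: sp2
C11: sp2
C12: sp2
C13: sp3
C4 → 1 sp carbon.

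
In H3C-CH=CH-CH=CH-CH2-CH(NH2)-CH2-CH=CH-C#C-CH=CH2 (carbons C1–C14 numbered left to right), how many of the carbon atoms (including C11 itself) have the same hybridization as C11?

2

C11 is sp (two π bonds).
C1: sp3
C2: sp2
C3: sp2
C4: sp2
C5: sp2
C6: sp3
C7: sp3
C8: sp3
C9: sp2
C10: sp2
C11: sp ✓
C12: sp ✓
C13: sp2
C14: sp2
2 carbons are sp.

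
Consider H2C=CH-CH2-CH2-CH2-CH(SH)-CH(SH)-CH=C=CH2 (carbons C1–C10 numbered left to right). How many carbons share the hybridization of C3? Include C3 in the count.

C3 is sp3 (only σ bonds).
C1: sp2
C2: sp2
C3: sp3 ✓
C4: sp3 ✓
C5: sp3 ✓
C6: sp3 ✓
C7: sp3 ✓
C8: sp2
C9: sp
C10: sp2
5 carbons are sp3.

5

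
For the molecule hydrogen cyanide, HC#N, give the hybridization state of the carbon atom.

The carbon atom (2 σ bonds, plus two π bonds) has steric number 2: sp.

sp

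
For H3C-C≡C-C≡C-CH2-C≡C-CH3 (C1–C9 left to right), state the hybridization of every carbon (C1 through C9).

C1 is sp3: 4 σ bonds, 4 electron-density regions.
C2 (2 σ bonds, plus two π bonds) has steric number 2: sp.
C3: 2 σ bonds, plus two π bonds; 2 regions of electron density → sp.
C4: 2 σ bonds, plus two π bonds; 2 regions of electron density → sp.
C5: 2 σ bonds, plus two π bonds — 2 electron domains, sp.
C6 — 4 σ bonds. Steric number 4, so sp3.
C7: 2 σ bonds, plus two π bonds; 2 regions of electron density → sp.
C8: 2 σ bonds, plus two π bonds — 2 electron domains, sp.
C9: 4 σ bonds; 4 regions of electron density → sp3.

C1 sp3, C2 sp, C3 sp, C4 sp, C5 sp, C6 sp3, C7 sp, C8 sp, C9 sp3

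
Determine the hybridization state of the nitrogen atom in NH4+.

sp^3

Four σ bonds, no lone pair → sp3, tetrahedral.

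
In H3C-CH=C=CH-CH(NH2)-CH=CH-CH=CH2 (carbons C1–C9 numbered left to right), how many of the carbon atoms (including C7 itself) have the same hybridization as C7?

C7 is sp2 (one π bond).
C1: sp3
C2: sp2 ✓
C3: sp
C4: sp2 ✓
C5: sp3
C6: sp2 ✓
C7: sp2 ✓
C8: sp2 ✓
C9: sp2 ✓
6 carbons are sp2.

6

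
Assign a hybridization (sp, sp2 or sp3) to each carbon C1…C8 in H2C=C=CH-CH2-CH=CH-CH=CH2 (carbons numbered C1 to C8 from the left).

C1 sp2, C2 sp, C3 sp2, C4 sp3, C5 sp2, C6 sp2, C7 sp2, C8 sp2

C1 is sp2: 3 σ bonds, plus one π bond, 3 electron-density regions.
C2: 2 σ bonds, plus two π bonds — 2 electron domains, sp.
C3 has 3 σ bonds, plus one π bond: steric number 3 → sp2.
C4 is sp3: 4 σ bonds, 4 electron-density regions.
C5 — 3 σ bonds, plus one π bond. Steric number 3, so sp2.
C6: 3 σ bonds, plus one π bond; 3 regions of electron density → sp2.
C7 — 3 σ bonds, plus one π bond. Steric number 3, so sp2.
C8 carries 3 σ bonds, plus one π bond, giving a steric number of 3, so it is sp2.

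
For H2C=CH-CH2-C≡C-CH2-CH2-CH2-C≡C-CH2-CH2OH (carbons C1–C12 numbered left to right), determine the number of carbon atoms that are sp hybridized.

4

C1: sp2
C2: sp2
C3: sp3
C4: sp ✓
C5: sp ✓
C6: sp3
C7: sp3
C8: sp3
C9: sp ✓
C10: sp ✓
C11: sp3
C12: sp3
C4, C5, C9, C10 → 4 sp carbons.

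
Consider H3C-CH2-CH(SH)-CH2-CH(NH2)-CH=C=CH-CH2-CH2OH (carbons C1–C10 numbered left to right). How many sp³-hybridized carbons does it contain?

7

C1: sp3 ✓
C2: sp3 ✓
C3: sp3 ✓
C4: sp3 ✓
C5: sp3 ✓
C6: sp2
C7: sp
C8: sp2
C9: sp3 ✓
C10: sp3 ✓
C1, C2, C3, C4, C5, C9, C10 → 7 sp3 carbons.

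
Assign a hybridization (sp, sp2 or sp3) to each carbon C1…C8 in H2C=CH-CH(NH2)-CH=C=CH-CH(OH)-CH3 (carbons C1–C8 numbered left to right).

C1 sp2, C2 sp2, C3 sp3, C4 sp2, C5 sp, C6 sp2, C7 sp3, C8 sp3

C1 carries 3 σ bonds, plus one π bond, giving a steric number of 3, so it is sp2.
C2 has 3 σ bonds, plus one π bond: steric number 3 → sp2.
C3: 4 σ bonds — 4 electron domains, sp3.
C4: 3 σ bonds, plus one π bond; 3 regions of electron density → sp2.
C5: 2 σ bonds, plus two π bonds — 2 electron domains, sp.
C6: 3 σ bonds, plus one π bond; 3 regions of electron density → sp2.
C7 is sp3: 4 σ bonds, 4 electron-density regions.
C8 — 4 σ bonds. Steric number 4, so sp3.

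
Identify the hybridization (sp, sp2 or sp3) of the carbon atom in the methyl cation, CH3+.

Three σ bonds to H, empty p orbital → sp2, trigonal planar.

sp^2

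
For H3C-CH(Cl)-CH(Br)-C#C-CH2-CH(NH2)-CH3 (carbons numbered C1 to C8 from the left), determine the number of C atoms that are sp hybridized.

C1: sp3
C2: sp3
C3: sp3
C4: sp ✓
C5: sp ✓
C6: sp3
C7: sp3
C8: sp3
C4, C5 → 2 sp carbons.

2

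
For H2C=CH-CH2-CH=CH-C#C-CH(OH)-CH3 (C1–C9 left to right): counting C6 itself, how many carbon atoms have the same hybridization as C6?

C6 is sp (two π bonds).
C1: sp2
C2: sp2
C3: sp3
C4: sp2
C5: sp2
C6: sp ✓
C7: sp ✓
C8: sp3
C9: sp3
2 carbons are sp.

2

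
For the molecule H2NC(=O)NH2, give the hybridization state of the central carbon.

sp^2

The central carbon — 3 σ bonds, plus one π bond. Steric number 3, so sp2.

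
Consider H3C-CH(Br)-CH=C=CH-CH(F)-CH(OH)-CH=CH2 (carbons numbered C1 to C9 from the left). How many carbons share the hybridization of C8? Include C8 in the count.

C8 is sp2 (one π bond).
C1: sp3
C2: sp3
C3: sp2 ✓
C4: sp
C5: sp2 ✓
C6: sp3
C7: sp3
C8: sp2 ✓
C9: sp2 ✓
4 carbons are sp2.

4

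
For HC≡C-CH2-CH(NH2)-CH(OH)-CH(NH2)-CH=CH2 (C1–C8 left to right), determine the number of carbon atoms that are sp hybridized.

C1: sp ✓
C2: sp ✓
C3: sp3
C4: sp3
C5: sp3
C6: sp3
C7: sp2
C8: sp2
C1, C2 → 2 sp carbons.

2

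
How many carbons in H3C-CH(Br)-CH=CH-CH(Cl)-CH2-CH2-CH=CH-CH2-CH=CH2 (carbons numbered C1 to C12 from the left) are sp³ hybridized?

6

C1: sp3 ✓
C2: sp3 ✓
C3: sp2
C4: sp2
C5: sp3 ✓
C6: sp3 ✓
C7: sp3 ✓
C8: sp2
C9: sp2
C10: sp3 ✓
C11: sp2
C12: sp2
C1, C2, C5, C6, C7, C10 → 6 sp3 carbons.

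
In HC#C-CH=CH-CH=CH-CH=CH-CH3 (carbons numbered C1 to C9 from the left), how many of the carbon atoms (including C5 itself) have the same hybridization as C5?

6

C5 is sp2 (one π bond).
C1: sp
C2: sp
C3: sp2 ✓
C4: sp2 ✓
C5: sp2 ✓
C6: sp2 ✓
C7: sp2 ✓
C8: sp2 ✓
C9: sp3
6 carbons are sp2.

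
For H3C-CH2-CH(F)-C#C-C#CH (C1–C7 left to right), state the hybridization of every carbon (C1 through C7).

C1 sp3, C2 sp3, C3 sp3, C4 sp, C5 sp, C6 sp, C7 sp

C1: 4 σ bonds — 4 electron domains, sp3.
C2 (4 σ bonds) has steric number 4: sp3.
C3: 4 σ bonds — 4 electron domains, sp3.
C4 carries 2 σ bonds, plus two π bonds, giving a steric number of 2, so it is sp.
C5: 2 σ bonds, plus two π bonds — 2 electron domains, sp.
C6 carries 2 σ bonds, plus two π bonds, giving a steric number of 2, so it is sp.
C7 — 2 σ bonds, plus two π bonds. Steric number 2, so sp.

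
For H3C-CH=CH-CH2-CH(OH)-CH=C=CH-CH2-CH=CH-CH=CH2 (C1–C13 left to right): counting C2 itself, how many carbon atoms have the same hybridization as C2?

C2 is sp2 (one π bond).
C1: sp3
C2: sp2 ✓
C3: sp2 ✓
C4: sp3
C5: sp3
C6: sp2 ✓
C7: sp
C8: sp2 ✓
C9: sp3
C10: sp2 ✓
C11: sp2 ✓
C12: sp2 ✓
C13: sp2 ✓
8 carbons are sp2.

8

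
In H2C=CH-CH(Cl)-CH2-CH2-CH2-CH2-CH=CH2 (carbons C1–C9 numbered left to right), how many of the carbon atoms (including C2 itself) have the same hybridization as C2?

4

C2 is sp2 (one π bond).
C1: sp2 ✓
C2: sp2 ✓
C3: sp3
C4: sp3
C5: sp3
C6: sp3
C7: sp3
C8: sp2 ✓
C9: sp2 ✓
4 carbons are sp2.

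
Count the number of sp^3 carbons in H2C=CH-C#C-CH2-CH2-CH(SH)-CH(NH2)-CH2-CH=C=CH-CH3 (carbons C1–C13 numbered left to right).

6

C1: sp2
C2: sp2
C3: sp
C4: sp
C5: sp3 ✓
C6: sp3 ✓
C7: sp3 ✓
C8: sp3 ✓
C9: sp3 ✓
C10: sp2
C11: sp
C12: sp2
C13: sp3 ✓
C5, C6, C7, C8, C9, C13 → 6 sp3 carbons.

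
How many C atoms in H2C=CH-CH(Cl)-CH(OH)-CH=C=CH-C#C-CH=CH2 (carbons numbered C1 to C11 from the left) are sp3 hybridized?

C1: sp2
C2: sp2
C3: sp3 ✓
C4: sp3 ✓
C5: sp2
C6: sp
C7: sp2
C8: sp
C9: sp
C10: sp2
C11: sp2
C3, C4 → 2 sp3 carbons.

2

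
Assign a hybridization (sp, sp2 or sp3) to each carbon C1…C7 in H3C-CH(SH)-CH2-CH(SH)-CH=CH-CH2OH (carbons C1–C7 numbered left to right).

C1 sp3, C2 sp3, C3 sp3, C4 sp3, C5 sp2, C6 sp2, C7 sp3

C1 has 4 σ bonds: steric number 4 → sp3.
C2 — 4 σ bonds. Steric number 4, so sp3.
C3 — 4 σ bonds. Steric number 4, so sp3.
C4 has 4 σ bonds: steric number 4 → sp3.
C5 (3 σ bonds, plus one π bond) has steric number 3: sp2.
C6: 3 σ bonds, plus one π bond; 3 regions of electron density → sp2.
C7 is sp3: 4 σ bonds, 4 electron-density regions.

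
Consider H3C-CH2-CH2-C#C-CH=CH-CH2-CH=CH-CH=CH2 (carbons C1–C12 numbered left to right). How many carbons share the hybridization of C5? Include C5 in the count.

C5 is sp (two π bonds).
C1: sp3
C2: sp3
C3: sp3
C4: sp ✓
C5: sp ✓
C6: sp2
C7: sp2
C8: sp3
C9: sp2
C10: sp2
C11: sp2
C12: sp2
2 carbons are sp.

2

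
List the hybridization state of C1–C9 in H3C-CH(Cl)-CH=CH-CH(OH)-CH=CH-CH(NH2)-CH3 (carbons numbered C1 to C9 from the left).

C1: 4 σ bonds; 4 regions of electron density → sp3.
C2 is sp3: 4 σ bonds, 4 electron-density regions.
C3 has 3 σ bonds, plus one π bond: steric number 3 → sp2.
C4: 3 σ bonds, plus one π bond — 3 electron domains, sp2.
C5 (4 σ bonds) has steric number 4: sp3.
C6: 3 σ bonds, plus one π bond; 3 regions of electron density → sp2.
C7 is sp2: 3 σ bonds, plus one π bond, 3 electron-density regions.
C8 (4 σ bonds) has steric number 4: sp3.
C9 is sp3: 4 σ bonds, 4 electron-density regions.

C1 sp3, C2 sp3, C3 sp2, C4 sp2, C5 sp3, C6 sp2, C7 sp2, C8 sp3, C9 sp3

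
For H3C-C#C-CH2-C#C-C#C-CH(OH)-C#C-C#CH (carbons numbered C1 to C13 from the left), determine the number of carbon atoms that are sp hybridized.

10

C1: sp3
C2: sp ✓
C3: sp ✓
C4: sp3
C5: sp ✓
C6: sp ✓
C7: sp ✓
C8: sp ✓
C9: sp3
C10: sp ✓
C11: sp ✓
C12: sp ✓
C13: sp ✓
C2, C3, C5, C6, C7, C8, C10, C11, C12, C13 → 10 sp carbons.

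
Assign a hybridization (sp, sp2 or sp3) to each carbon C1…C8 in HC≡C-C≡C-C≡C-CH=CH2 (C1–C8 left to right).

C1 sp, C2 sp, C3 sp, C4 sp, C5 sp, C6 sp, C7 sp2, C8 sp2

C1 (2 σ bonds, plus two π bonds) has steric number 2: sp.
C2: 2 σ bonds, plus two π bonds; 2 regions of electron density → sp.
C3 — 2 σ bonds, plus two π bonds. Steric number 2, so sp.
C4 (2 σ bonds, plus two π bonds) has steric number 2: sp.
C5 has 2 σ bonds, plus two π bonds: steric number 2 → sp.
C6 (2 σ bonds, plus two π bonds) has steric number 2: sp.
C7 has 3 σ bonds, plus one π bond: steric number 3 → sp2.
C8: 3 σ bonds, plus one π bond — 3 electron domains, sp2.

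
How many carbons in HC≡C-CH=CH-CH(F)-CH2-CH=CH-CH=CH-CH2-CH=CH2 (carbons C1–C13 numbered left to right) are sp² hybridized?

8

C1: sp
C2: sp
C3: sp2 ✓
C4: sp2 ✓
C5: sp3
C6: sp3
C7: sp2 ✓
C8: sp2 ✓
C9: sp2 ✓
C10: sp2 ✓
C11: sp3
C12: sp2 ✓
C13: sp2 ✓
C3, C4, C7, C8, C9, C10, C12, C13 → 8 sp2 carbons.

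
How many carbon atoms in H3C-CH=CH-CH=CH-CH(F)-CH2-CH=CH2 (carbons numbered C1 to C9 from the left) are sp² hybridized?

C1: sp3
C2: sp2 ✓
C3: sp2 ✓
C4: sp2 ✓
C5: sp2 ✓
C6: sp3
C7: sp3
C8: sp2 ✓
C9: sp2 ✓
C2, C3, C4, C5, C8, C9 → 6 sp2 carbons.

6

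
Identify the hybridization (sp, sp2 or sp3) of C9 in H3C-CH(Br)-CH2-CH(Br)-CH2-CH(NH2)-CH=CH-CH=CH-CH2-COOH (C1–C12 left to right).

sp^2

C9 carries 3 σ bonds, plus one π bond, giving a steric number of 3, so it is sp2.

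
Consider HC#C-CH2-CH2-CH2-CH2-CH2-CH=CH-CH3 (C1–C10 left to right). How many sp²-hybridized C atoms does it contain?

2

C1: sp
C2: sp
C3: sp3
C4: sp3
C5: sp3
C6: sp3
C7: sp3
C8: sp2 ✓
C9: sp2 ✓
C10: sp3
C8, C9 → 2 sp2 carbons.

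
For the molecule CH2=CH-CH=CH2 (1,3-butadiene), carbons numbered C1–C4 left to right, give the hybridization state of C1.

C1 has 3 σ bonds, plus one π bond: steric number 3 → sp2.

sp2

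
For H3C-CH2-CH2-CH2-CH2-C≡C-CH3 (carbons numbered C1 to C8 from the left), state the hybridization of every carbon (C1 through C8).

C1 sp3, C2 sp3, C3 sp3, C4 sp3, C5 sp3, C6 sp, C7 sp, C8 sp3

C1 has 4 σ bonds: steric number 4 → sp3.
C2 — 4 σ bonds. Steric number 4, so sp3.
C3: 4 σ bonds — 4 electron domains, sp3.
C4 — 4 σ bonds. Steric number 4, so sp3.
C5: 4 σ bonds — 4 electron domains, sp3.
C6 is sp: 2 σ bonds, plus two π bonds, 2 electron-density regions.
C7: 2 σ bonds, plus two π bonds; 2 regions of electron density → sp.
C8 has 4 σ bonds: steric number 4 → sp3.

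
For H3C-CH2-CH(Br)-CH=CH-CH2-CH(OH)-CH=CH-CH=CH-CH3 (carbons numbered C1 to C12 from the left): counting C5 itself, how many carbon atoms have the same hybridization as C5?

C5 is sp2 (one π bond).
C1: sp3
C2: sp3
C3: sp3
C4: sp2 ✓
C5: sp2 ✓
C6: sp3
C7: sp3
C8: sp2 ✓
C9: sp2 ✓
C10: sp2 ✓
C11: sp2 ✓
C12: sp3
6 carbons are sp2.

6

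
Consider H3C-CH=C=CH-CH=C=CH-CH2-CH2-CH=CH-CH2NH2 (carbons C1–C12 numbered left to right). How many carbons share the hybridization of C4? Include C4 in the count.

6

C4 is sp2 (one π bond).
C1: sp3
C2: sp2 ✓
C3: sp
C4: sp2 ✓
C5: sp2 ✓
C6: sp
C7: sp2 ✓
C8: sp3
C9: sp3
C10: sp2 ✓
C11: sp2 ✓
C12: sp3
6 carbons are sp2.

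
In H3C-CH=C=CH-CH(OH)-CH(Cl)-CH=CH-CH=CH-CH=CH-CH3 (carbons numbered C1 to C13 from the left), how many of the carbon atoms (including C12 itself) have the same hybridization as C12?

8

C12 is sp2 (one π bond).
C1: sp3
C2: sp2 ✓
C3: sp
C4: sp2 ✓
C5: sp3
C6: sp3
C7: sp2 ✓
C8: sp2 ✓
C9: sp2 ✓
C10: sp2 ✓
C11: sp2 ✓
C12: sp2 ✓
C13: sp3
8 carbons are sp2.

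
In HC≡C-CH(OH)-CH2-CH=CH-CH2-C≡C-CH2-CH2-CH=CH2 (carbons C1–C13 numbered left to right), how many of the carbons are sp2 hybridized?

4

C1: sp
C2: sp
C3: sp3
C4: sp3
C5: sp2 ✓
C6: sp2 ✓
C7: sp3
C8: sp
C9: sp
C10: sp3
C11: sp3
C12: sp2 ✓
C13: sp2 ✓
C5, C6, C12, C13 → 4 sp2 carbons.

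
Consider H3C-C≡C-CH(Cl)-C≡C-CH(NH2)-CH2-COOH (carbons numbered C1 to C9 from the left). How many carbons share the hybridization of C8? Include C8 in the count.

C8 is sp3 (only σ bonds).
C1: sp3 ✓
C2: sp
C3: sp
C4: sp3 ✓
C5: sp
C6: sp
C7: sp3 ✓
C8: sp3 ✓
C9: sp2
4 carbons are sp3.

4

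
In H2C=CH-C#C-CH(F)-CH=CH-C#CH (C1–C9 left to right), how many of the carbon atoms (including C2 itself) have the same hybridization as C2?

4

C2 is sp2 (one π bond).
C1: sp2 ✓
C2: sp2 ✓
C3: sp
C4: sp
C5: sp3
C6: sp2 ✓
C7: sp2 ✓
C8: sp
C9: sp
4 carbons are sp2.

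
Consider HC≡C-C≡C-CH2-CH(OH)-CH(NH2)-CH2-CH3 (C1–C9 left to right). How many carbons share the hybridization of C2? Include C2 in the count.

4

C2 is sp (two π bonds).
C1: sp ✓
C2: sp ✓
C3: sp ✓
C4: sp ✓
C5: sp3
C6: sp3
C7: sp3
C8: sp3
C9: sp3
4 carbons are sp.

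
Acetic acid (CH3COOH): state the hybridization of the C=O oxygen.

The C=O oxygen has 1 σ bond and 2 lone pairs, plus one π bond: steric number 3 → sp2.

sp²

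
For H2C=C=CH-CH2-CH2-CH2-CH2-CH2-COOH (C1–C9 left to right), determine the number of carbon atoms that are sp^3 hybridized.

C1: sp2
C2: sp
C3: sp2
C4: sp3 ✓
C5: sp3 ✓
C6: sp3 ✓
C7: sp3 ✓
C8: sp3 ✓
C9: sp2
C4, C5, C6, C7, C8 → 5 sp3 carbons.

5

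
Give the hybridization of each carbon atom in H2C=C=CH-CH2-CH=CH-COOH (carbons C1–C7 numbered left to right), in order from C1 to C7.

C1 carries 3 σ bonds, plus one π bond, giving a steric number of 3, so it is sp2.
C2 is sp: 2 σ bonds, plus two π bonds, 2 electron-density regions.
C3 — 3 σ bonds, plus one π bond. Steric number 3, so sp2.
C4 carries 4 σ bonds, giving a steric number of 4, so it is sp3.
C5: 3 σ bonds, plus one π bond — 3 electron domains, sp2.
C6: 3 σ bonds, plus one π bond; 3 regions of electron density → sp2.
C7 carries 3 σ bonds, plus one π bond, giving a steric number of 3, so it is sp2.

C1 sp2, C2 sp, C3 sp2, C4 sp3, C5 sp2, C6 sp2, C7 sp2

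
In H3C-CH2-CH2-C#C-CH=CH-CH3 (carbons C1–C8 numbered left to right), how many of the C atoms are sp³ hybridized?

C1: sp3 ✓
C2: sp3 ✓
C3: sp3 ✓
C4: sp
C5: sp
C6: sp2
C7: sp2
C8: sp3 ✓
C1, C2, C3, C8 → 4 sp3 carbons.

4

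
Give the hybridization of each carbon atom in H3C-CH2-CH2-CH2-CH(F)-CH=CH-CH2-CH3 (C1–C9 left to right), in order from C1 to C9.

C1 sp3, C2 sp3, C3 sp3, C4 sp3, C5 sp3, C6 sp2, C7 sp2, C8 sp3, C9 sp3

C1 — 4 σ bonds. Steric number 4, so sp3.
C2 carries 4 σ bonds, giving a steric number of 4, so it is sp3.
C3 (4 σ bonds) has steric number 4: sp3.
C4 — 4 σ bonds. Steric number 4, so sp3.
C5 — 4 σ bonds. Steric number 4, so sp3.
C6: 3 σ bonds, plus one π bond — 3 electron domains, sp2.
C7: 3 σ bonds, plus one π bond; 3 regions of electron density → sp2.
C8 carries 4 σ bonds, giving a steric number of 4, so it is sp3.
C9 is sp3: 4 σ bonds, 4 electron-density regions.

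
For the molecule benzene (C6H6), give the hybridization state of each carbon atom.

Every ring carbon has three σ bonds and contributes one p electron to the aromatic π system.

sp^2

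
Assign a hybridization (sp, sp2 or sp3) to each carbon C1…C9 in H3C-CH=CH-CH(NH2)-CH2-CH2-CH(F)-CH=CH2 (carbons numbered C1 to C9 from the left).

C1 sp3, C2 sp2, C3 sp2, C4 sp3, C5 sp3, C6 sp3, C7 sp3, C8 sp2, C9 sp2

C1 — 4 σ bonds. Steric number 4, so sp3.
C2 has 3 σ bonds, plus one π bond: steric number 3 → sp2.
C3 — 3 σ bonds, plus one π bond. Steric number 3, so sp2.
C4: 4 σ bonds — 4 electron domains, sp3.
C5 (4 σ bonds) has steric number 4: sp3.
C6: 4 σ bonds; 4 regions of electron density → sp3.
C7 carries 4 σ bonds, giving a steric number of 4, so it is sp3.
C8: 3 σ bonds, plus one π bond — 3 electron domains, sp2.
C9 is sp2: 3 σ bonds, plus one π bond, 3 electron-density regions.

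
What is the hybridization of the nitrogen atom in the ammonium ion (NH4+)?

sp^3

Four σ bonds, no lone pair → sp3, tetrahedral.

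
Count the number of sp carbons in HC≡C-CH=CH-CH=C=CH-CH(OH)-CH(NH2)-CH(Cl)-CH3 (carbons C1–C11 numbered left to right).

C1: sp ✓
C2: sp ✓
C3: sp2
C4: sp2
C5: sp2
C6: sp ✓
C7: sp2
C8: sp3
C9: sp3
C10: sp3
C11: sp3
C1, C2, C6 → 3 sp carbons.

3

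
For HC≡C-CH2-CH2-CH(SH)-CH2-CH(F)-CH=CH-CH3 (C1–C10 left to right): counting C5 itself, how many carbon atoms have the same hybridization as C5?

C5 is sp3 (only σ bonds).
C1: sp
C2: sp
C3: sp3 ✓
C4: sp3 ✓
C5: sp3 ✓
C6: sp3 ✓
C7: sp3 ✓
C8: sp2
C9: sp2
C10: sp3 ✓
6 carbons are sp3.

6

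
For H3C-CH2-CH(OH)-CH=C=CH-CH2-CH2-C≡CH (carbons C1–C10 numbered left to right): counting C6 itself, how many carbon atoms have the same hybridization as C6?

2

C6 is sp2 (one π bond).
C1: sp3
C2: sp3
C3: sp3
C4: sp2 ✓
C5: sp
C6: sp2 ✓
C7: sp3
C8: sp3
C9: sp
C10: sp
2 carbons are sp2.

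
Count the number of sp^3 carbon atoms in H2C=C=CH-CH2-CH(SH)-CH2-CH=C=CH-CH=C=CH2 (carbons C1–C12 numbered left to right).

C1: sp2
C2: sp
C3: sp2
C4: sp3 ✓
C5: sp3 ✓
C6: sp3 ✓
C7: sp2
C8: sp
C9: sp2
C10: sp2
C11: sp
C12: sp2
C4, C5, C6 → 3 sp3 carbons.

3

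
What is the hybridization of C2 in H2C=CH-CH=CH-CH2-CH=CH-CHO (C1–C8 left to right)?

sp^2

C2 (3 σ bonds, plus one π bond) has steric number 3: sp2.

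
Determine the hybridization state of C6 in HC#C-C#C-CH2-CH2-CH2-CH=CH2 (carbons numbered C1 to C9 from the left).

C6 (4 σ bonds) has steric number 4: sp3.

sp3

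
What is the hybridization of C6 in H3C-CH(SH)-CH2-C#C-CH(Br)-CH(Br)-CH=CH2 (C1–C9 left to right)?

sp³

C6 (4 σ bonds) has steric number 4: sp3.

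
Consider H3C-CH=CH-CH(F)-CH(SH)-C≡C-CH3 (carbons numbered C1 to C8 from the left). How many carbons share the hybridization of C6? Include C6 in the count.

C6 is sp (two π bonds).
C1: sp3
C2: sp2
C3: sp2
C4: sp3
C5: sp3
C6: sp ✓
C7: sp ✓
C8: sp3
2 carbons are sp.

2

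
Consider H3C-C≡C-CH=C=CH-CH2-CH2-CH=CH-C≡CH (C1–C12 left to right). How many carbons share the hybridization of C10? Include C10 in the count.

C10 is sp2 (one π bond).
C1: sp3
C2: sp
C3: sp
C4: sp2 ✓
C5: sp
C6: sp2 ✓
C7: sp3
C8: sp3
C9: sp2 ✓
C10: sp2 ✓
C11: sp
C12: sp
4 carbons are sp2.

4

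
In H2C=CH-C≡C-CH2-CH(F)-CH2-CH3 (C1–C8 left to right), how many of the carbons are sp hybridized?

2

C1: sp2
C2: sp2
C3: sp ✓
C4: sp ✓
C5: sp3
C6: sp3
C7: sp3
C8: sp3
C3, C4 → 2 sp carbons.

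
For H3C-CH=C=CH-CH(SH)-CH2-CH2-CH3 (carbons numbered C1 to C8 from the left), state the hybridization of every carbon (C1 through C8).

C1 — 4 σ bonds. Steric number 4, so sp3.
C2: 3 σ bonds, plus one π bond — 3 electron domains, sp2.
C3: 2 σ bonds, plus two π bonds — 2 electron domains, sp.
C4 is sp2: 3 σ bonds, plus one π bond, 3 electron-density regions.
C5 is sp3: 4 σ bonds, 4 electron-density regions.
C6: 4 σ bonds; 4 regions of electron density → sp3.
C7: 4 σ bonds — 4 electron domains, sp3.
C8: 4 σ bonds — 4 electron domains, sp3.

C1 sp3, C2 sp2, C3 sp, C4 sp2, C5 sp3, C6 sp3, C7 sp3, C8 sp3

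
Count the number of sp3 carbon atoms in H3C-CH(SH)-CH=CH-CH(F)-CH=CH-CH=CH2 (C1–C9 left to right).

3

C1: sp3 ✓
C2: sp3 ✓
C3: sp2
C4: sp2
C5: sp3 ✓
C6: sp2
C7: sp2
C8: sp2
C9: sp2
C1, C2, C5 → 3 sp3 carbons.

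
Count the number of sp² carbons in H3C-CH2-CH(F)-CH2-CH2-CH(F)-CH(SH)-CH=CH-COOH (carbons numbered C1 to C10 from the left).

3

C1: sp3
C2: sp3
C3: sp3
C4: sp3
C5: sp3
C6: sp3
C7: sp3
C8: sp2 ✓
C9: sp2 ✓
C10: sp2 ✓
C8, C9, C10 → 3 sp2 carbons.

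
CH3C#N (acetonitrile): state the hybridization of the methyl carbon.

The methyl carbon (4 σ bonds) has steric number 4: sp3.

sp³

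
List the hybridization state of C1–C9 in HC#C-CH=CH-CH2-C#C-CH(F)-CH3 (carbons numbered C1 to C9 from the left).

C1 is sp: 2 σ bonds, plus two π bonds, 2 electron-density regions.
C2: 2 σ bonds, plus two π bonds; 2 regions of electron density → sp.
C3: 3 σ bonds, plus one π bond — 3 electron domains, sp2.
C4 is sp2: 3 σ bonds, plus one π bond, 3 electron-density regions.
C5 (4 σ bonds) has steric number 4: sp3.
C6 — 2 σ bonds, plus two π bonds. Steric number 2, so sp.
C7: 2 σ bonds, plus two π bonds — 2 electron domains, sp.
C8: 4 σ bonds; 4 regions of electron density → sp3.
C9 is sp3: 4 σ bonds, 4 electron-density regions.

C1 sp, C2 sp, C3 sp2, C4 sp2, C5 sp3, C6 sp, C7 sp, C8 sp3, C9 sp3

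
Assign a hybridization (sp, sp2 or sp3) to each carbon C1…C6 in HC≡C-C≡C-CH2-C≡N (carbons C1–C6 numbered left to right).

C1 sp, C2 sp, C3 sp, C4 sp, C5 sp3, C6 sp

C1 has 2 σ bonds, plus two π bonds: steric number 2 → sp.
C2 carries 2 σ bonds, plus two π bonds, giving a steric number of 2, so it is sp.
C3 has 2 σ bonds, plus two π bonds: steric number 2 → sp.
C4 has 2 σ bonds, plus two π bonds: steric number 2 → sp.
C5 (4 σ bonds) has steric number 4: sp3.
C6 has 2 σ bonds, plus two π bonds: steric number 2 → sp.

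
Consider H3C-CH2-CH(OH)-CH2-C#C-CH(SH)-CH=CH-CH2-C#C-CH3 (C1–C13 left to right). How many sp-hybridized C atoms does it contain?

4

C1: sp3
C2: sp3
C3: sp3
C4: sp3
C5: sp ✓
C6: sp ✓
C7: sp3
C8: sp2
C9: sp2
C10: sp3
C11: sp ✓
C12: sp ✓
C13: sp3
C5, C6, C11, C12 → 4 sp carbons.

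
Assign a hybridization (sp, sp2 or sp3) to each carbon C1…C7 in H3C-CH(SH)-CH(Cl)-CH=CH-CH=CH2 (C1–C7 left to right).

C1 sp3, C2 sp3, C3 sp3, C4 sp2, C5 sp2, C6 sp2, C7 sp2

C1 — 4 σ bonds. Steric number 4, so sp3.
C2 has 4 σ bonds: steric number 4 → sp3.
C3 has 4 σ bonds: steric number 4 → sp3.
C4 — 3 σ bonds, plus one π bond. Steric number 3, so sp2.
C5 — 3 σ bonds, plus one π bond. Steric number 3, so sp2.
C6 — 3 σ bonds, plus one π bond. Steric number 3, so sp2.
C7: 3 σ bonds, plus one π bond; 3 regions of electron density → sp2.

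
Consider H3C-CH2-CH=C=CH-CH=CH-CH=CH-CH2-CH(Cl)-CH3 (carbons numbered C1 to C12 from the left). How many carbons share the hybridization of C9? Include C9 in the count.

C9 is sp2 (one π bond).
C1: sp3
C2: sp3
C3: sp2 ✓
C4: sp
C5: sp2 ✓
C6: sp2 ✓
C7: sp2 ✓
C8: sp2 ✓
C9: sp2 ✓
C10: sp3
C11: sp3
C12: sp3
6 carbons are sp2.

6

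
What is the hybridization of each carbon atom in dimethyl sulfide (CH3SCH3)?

sp3

Each carbon atom (4 σ bonds) has steric number 4: sp3.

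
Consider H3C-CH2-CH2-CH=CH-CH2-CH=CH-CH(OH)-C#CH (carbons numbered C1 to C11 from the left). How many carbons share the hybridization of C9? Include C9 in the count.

5

C9 is sp3 (only σ bonds).
C1: sp3 ✓
C2: sp3 ✓
C3: sp3 ✓
C4: sp2
C5: sp2
C6: sp3 ✓
C7: sp2
C8: sp2
C9: sp3 ✓
C10: sp
C11: sp
5 carbons are sp3.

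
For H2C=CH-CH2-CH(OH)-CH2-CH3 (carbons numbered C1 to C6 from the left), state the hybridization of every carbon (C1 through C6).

C1 sp2, C2 sp2, C3 sp3, C4 sp3, C5 sp3, C6 sp3

C1 carries 3 σ bonds, plus one π bond, giving a steric number of 3, so it is sp2.
C2 (3 σ bonds, plus one π bond) has steric number 3: sp2.
C3: 4 σ bonds; 4 regions of electron density → sp3.
C4 — 4 σ bonds. Steric number 4, so sp3.
C5 is sp3: 4 σ bonds, 4 electron-density regions.
C6 has 4 σ bonds: steric number 4 → sp3.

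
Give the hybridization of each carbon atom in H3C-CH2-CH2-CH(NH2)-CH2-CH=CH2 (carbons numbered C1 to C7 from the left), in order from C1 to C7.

C1 — 4 σ bonds. Steric number 4, so sp3.
C2: 4 σ bonds — 4 electron domains, sp3.
C3 — 4 σ bonds. Steric number 4, so sp3.
C4: 4 σ bonds — 4 electron domains, sp3.
C5: 4 σ bonds — 4 electron domains, sp3.
C6 is sp2: 3 σ bonds, plus one π bond, 3 electron-density regions.
C7: 3 σ bonds, plus one π bond — 3 electron domains, sp2.

C1 sp3, C2 sp3, C3 sp3, C4 sp3, C5 sp3, C6 sp2, C7 sp2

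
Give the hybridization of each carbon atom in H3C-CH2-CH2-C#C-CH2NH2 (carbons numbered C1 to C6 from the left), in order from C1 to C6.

C1: 4 σ bonds — 4 electron domains, sp3.
C2 (4 σ bonds) has steric number 4: sp3.
C3 carries 4 σ bonds, giving a steric number of 4, so it is sp3.
C4: 2 σ bonds, plus two π bonds; 2 regions of electron density → sp.
C5 is sp: 2 σ bonds, plus two π bonds, 2 electron-density regions.
C6 has 4 σ bonds: steric number 4 → sp3.

C1 sp3, C2 sp3, C3 sp3, C4 sp, C5 sp, C6 sp3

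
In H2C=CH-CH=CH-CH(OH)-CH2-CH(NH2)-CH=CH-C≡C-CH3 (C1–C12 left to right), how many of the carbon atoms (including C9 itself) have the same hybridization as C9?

6

C9 is sp2 (one π bond).
C1: sp2 ✓
C2: sp2 ✓
C3: sp2 ✓
C4: sp2 ✓
C5: sp3
C6: sp3
C7: sp3
C8: sp2 ✓
C9: sp2 ✓
C10: sp
C11: sp
C12: sp3
6 carbons are sp2.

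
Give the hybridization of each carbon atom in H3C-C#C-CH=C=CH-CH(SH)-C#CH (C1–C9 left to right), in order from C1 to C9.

C1 sp3, C2 sp, C3 sp, C4 sp2, C5 sp, C6 sp2, C7 sp3, C8 sp, C9 sp

C1 — 4 σ bonds. Steric number 4, so sp3.
C2 — 2 σ bonds, plus two π bonds. Steric number 2, so sp.
C3 — 2 σ bonds, plus two π bonds. Steric number 2, so sp.
C4: 3 σ bonds, plus one π bond; 3 regions of electron density → sp2.
C5: 2 σ bonds, plus two π bonds — 2 electron domains, sp.
C6 has 3 σ bonds, plus one π bond: steric number 3 → sp2.
C7 carries 4 σ bonds, giving a steric number of 4, so it is sp3.
C8 has 2 σ bonds, plus two π bonds: steric number 2 → sp.
C9: 2 σ bonds, plus two π bonds — 2 electron domains, sp.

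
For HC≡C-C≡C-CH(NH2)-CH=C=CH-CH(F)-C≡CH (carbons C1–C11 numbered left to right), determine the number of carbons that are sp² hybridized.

C1: sp
C2: sp
C3: sp
C4: sp
C5: sp3
C6: sp2 ✓
C7: sp
C8: sp2 ✓
C9: sp3
C10: sp
C11: sp
C6, C8 → 2 sp2 carbons.

2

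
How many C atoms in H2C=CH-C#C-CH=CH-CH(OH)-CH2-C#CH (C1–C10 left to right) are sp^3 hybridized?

2

C1: sp2
C2: sp2
C3: sp
C4: sp
C5: sp2
C6: sp2
C7: sp3 ✓
C8: sp3 ✓
C9: sp
C10: sp
C7, C8 → 2 sp3 carbons.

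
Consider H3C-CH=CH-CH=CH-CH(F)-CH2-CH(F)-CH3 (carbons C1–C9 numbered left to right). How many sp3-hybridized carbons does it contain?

5

C1: sp3 ✓
C2: sp2
C3: sp2
C4: sp2
C5: sp2
C6: sp3 ✓
C7: sp3 ✓
C8: sp3 ✓
C9: sp3 ✓
C1, C6, C7, C8, C9 → 5 sp3 carbons.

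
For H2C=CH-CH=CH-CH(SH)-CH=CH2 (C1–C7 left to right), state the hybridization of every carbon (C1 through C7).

C1 — 3 σ bonds, plus one π bond. Steric number 3, so sp2.
C2 is sp2: 3 σ bonds, plus one π bond, 3 electron-density regions.
C3: 3 σ bonds, plus one π bond — 3 electron domains, sp2.
C4: 3 σ bonds, plus one π bond; 3 regions of electron density → sp2.
C5 carries 4 σ bonds, giving a steric number of 4, so it is sp3.
C6: 3 σ bonds, plus one π bond; 3 regions of electron density → sp2.
C7 is sp2: 3 σ bonds, plus one π bond, 3 electron-density regions.

C1 sp2, C2 sp2, C3 sp2, C4 sp2, C5 sp3, C6 sp2, C7 sp2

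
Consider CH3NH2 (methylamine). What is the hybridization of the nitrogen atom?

sp^3

Three σ bonds + one lone pair = steric number 4 → sp3.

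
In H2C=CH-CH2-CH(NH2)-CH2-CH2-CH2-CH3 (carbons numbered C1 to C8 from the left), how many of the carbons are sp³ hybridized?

C1: sp2
C2: sp2
C3: sp3 ✓
C4: sp3 ✓
C5: sp3 ✓
C6: sp3 ✓
C7: sp3 ✓
C8: sp3 ✓
C3, C4, C5, C6, C7, C8 → 6 sp3 carbons.

6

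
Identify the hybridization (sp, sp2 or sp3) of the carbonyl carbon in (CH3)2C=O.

The carbonyl carbon — 3 σ bonds, plus one π bond. Steric number 3, so sp2.

sp²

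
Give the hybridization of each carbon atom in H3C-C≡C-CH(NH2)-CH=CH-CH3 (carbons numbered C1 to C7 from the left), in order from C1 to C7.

C1 sp3, C2 sp, C3 sp, C4 sp3, C5 sp2, C6 sp2, C7 sp3

C1 is sp3: 4 σ bonds, 4 electron-density regions.
C2 is sp: 2 σ bonds, plus two π bonds, 2 electron-density regions.
C3: 2 σ bonds, plus two π bonds — 2 electron domains, sp.
C4: 4 σ bonds; 4 regions of electron density → sp3.
C5 (3 σ bonds, plus one π bond) has steric number 3: sp2.
C6 has 3 σ bonds, plus one π bond: steric number 3 → sp2.
C7 — 4 σ bonds. Steric number 4, so sp3.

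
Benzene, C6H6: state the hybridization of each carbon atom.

sp2

Every ring carbon has three σ bonds and contributes one p electron to the aromatic π system.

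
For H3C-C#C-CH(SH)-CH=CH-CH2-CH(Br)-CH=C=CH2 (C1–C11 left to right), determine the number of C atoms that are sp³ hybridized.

4

C1: sp3 ✓
C2: sp
C3: sp
C4: sp3 ✓
C5: sp2
C6: sp2
C7: sp3 ✓
C8: sp3 ✓
C9: sp2
C10: sp
C11: sp2
C1, C4, C7, C8 → 4 sp3 carbons.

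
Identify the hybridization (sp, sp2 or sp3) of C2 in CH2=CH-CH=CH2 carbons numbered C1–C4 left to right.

sp²

C2 (3 σ bonds, plus one π bond) has steric number 3: sp2.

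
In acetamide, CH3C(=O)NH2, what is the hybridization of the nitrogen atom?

The nitrogen lone pair is delocalised into the carbonyl π system (amide resonance), so N is planar sp2 rather than the sp3 a naive steric count of 4 would suggest.

sp^2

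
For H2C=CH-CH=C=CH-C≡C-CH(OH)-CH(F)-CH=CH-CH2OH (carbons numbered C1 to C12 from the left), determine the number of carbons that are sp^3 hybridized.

C1: sp2
C2: sp2
C3: sp2
C4: sp
C5: sp2
C6: sp
C7: sp
C8: sp3 ✓
C9: sp3 ✓
C10: sp2
C11: sp2
C12: sp3 ✓
C8, C9, C12 → 3 sp3 carbons.

3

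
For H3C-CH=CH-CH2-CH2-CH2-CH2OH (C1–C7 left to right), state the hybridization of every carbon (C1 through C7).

C1 sp3, C2 sp2, C3 sp2, C4 sp3, C5 sp3, C6 sp3, C7 sp3

C1 — 4 σ bonds. Steric number 4, so sp3.
C2 carries 3 σ bonds, plus one π bond, giving a steric number of 3, so it is sp2.
C3 is sp2: 3 σ bonds, plus one π bond, 3 electron-density regions.
C4: 4 σ bonds — 4 electron domains, sp3.
C5 has 4 σ bonds: steric number 4 → sp3.
C6 is sp3: 4 σ bonds, 4 electron-density regions.
C7 has 4 σ bonds: steric number 4 → sp3.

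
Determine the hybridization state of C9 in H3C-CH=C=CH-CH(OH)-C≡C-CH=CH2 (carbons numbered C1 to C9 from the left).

C9 has 3 σ bonds, plus one π bond: steric number 3 → sp2.

sp²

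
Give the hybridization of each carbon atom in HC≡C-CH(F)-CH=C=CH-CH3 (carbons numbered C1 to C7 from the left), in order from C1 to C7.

C1 sp, C2 sp, C3 sp3, C4 sp2, C5 sp, C6 sp2, C7 sp3

C1 carries 2 σ bonds, plus two π bonds, giving a steric number of 2, so it is sp.
C2: 2 σ bonds, plus two π bonds; 2 regions of electron density → sp.
C3 (4 σ bonds) has steric number 4: sp3.
C4: 3 σ bonds, plus one π bond; 3 regions of electron density → sp2.
C5 has 2 σ bonds, plus two π bonds: steric number 2 → sp.
C6: 3 σ bonds, plus one π bond — 3 electron domains, sp2.
C7 (4 σ bonds) has steric number 4: sp3.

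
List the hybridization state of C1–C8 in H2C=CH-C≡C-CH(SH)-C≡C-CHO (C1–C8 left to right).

C1 is sp2: 3 σ bonds, plus one π bond, 3 electron-density regions.
C2: 3 σ bonds, plus one π bond; 3 regions of electron density → sp2.
C3: 2 σ bonds, plus two π bonds — 2 electron domains, sp.
C4 has 2 σ bonds, plus two π bonds: steric number 2 → sp.
C5 (4 σ bonds) has steric number 4: sp3.
C6 (2 σ bonds, plus two π bonds) has steric number 2: sp.
C7 (2 σ bonds, plus two π bonds) has steric number 2: sp.
C8 — 3 σ bonds, plus one π bond. Steric number 3, so sp2.

C1 sp2, C2 sp2, C3 sp, C4 sp, C5 sp3, C6 sp, C7 sp, C8 sp2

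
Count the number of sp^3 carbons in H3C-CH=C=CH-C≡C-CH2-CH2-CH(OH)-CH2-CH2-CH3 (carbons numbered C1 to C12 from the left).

C1: sp3 ✓
C2: sp2
C3: sp
C4: sp2
C5: sp
C6: sp
C7: sp3 ✓
C8: sp3 ✓
C9: sp3 ✓
C10: sp3 ✓
C11: sp3 ✓
C12: sp3 ✓
C1, C7, C8, C9, C10, C11, C12 → 7 sp3 carbons.

7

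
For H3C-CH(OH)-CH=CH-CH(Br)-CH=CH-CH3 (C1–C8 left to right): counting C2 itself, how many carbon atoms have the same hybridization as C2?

4

C2 is sp3 (only σ bonds).
C1: sp3 ✓
C2: sp3 ✓
C3: sp2
C4: sp2
C5: sp3 ✓
C6: sp2
C7: sp2
C8: sp3 ✓
4 carbons are sp3.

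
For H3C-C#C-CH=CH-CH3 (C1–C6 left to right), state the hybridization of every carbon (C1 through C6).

C1 sp3, C2 sp, C3 sp, C4 sp2, C5 sp2, C6 sp3

C1 — 4 σ bonds. Steric number 4, so sp3.
C2 is sp: 2 σ bonds, plus two π bonds, 2 electron-density regions.
C3 has 2 σ bonds, plus two π bonds: steric number 2 → sp.
C4: 3 σ bonds, plus one π bond; 3 regions of electron density → sp2.
C5 carries 3 σ bonds, plus one π bond, giving a steric number of 3, so it is sp2.
C6: 4 σ bonds; 4 regions of electron density → sp3.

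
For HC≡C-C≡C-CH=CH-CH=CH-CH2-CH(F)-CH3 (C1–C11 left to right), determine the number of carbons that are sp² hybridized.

4

C1: sp
C2: sp
C3: sp
C4: sp
C5: sp2 ✓
C6: sp2 ✓
C7: sp2 ✓
C8: sp2 ✓
C9: sp3
C10: sp3
C11: sp3
C5, C6, C7, C8 → 4 sp2 carbons.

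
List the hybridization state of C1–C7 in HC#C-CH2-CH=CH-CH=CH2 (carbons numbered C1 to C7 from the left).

C1 sp, C2 sp, C3 sp3, C4 sp2, C5 sp2, C6 sp2, C7 sp2

C1 — 2 σ bonds, plus two π bonds. Steric number 2, so sp.
C2 (2 σ bonds, plus two π bonds) has steric number 2: sp.
C3: 4 σ bonds — 4 electron domains, sp3.
C4 carries 3 σ bonds, plus one π bond, giving a steric number of 3, so it is sp2.
C5 (3 σ bonds, plus one π bond) has steric number 3: sp2.
C6 — 3 σ bonds, plus one π bond. Steric number 3, so sp2.
C7: 3 σ bonds, plus one π bond; 3 regions of electron density → sp2.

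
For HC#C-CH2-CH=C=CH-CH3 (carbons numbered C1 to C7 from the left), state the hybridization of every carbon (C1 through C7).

C1 sp, C2 sp, C3 sp3, C4 sp2, C5 sp, C6 sp2, C7 sp3

C1 has 2 σ bonds, plus two π bonds: steric number 2 → sp.
C2 is sp: 2 σ bonds, plus two π bonds, 2 electron-density regions.
C3 — 4 σ bonds. Steric number 4, so sp3.
C4 (3 σ bonds, plus one π bond) has steric number 3: sp2.
C5 carries 2 σ bonds, plus two π bonds, giving a steric number of 2, so it is sp.
C6 has 3 σ bonds, plus one π bond: steric number 3 → sp2.
C7: 4 σ bonds; 4 regions of electron density → sp3.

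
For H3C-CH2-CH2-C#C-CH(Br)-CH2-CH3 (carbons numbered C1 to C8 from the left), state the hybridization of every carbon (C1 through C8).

C1 sp3, C2 sp3, C3 sp3, C4 sp, C5 sp, C6 sp3, C7 sp3, C8 sp3

C1 carries 4 σ bonds, giving a steric number of 4, so it is sp3.
C2 has 4 σ bonds: steric number 4 → sp3.
C3: 4 σ bonds; 4 regions of electron density → sp3.
C4 (2 σ bonds, plus two π bonds) has steric number 2: sp.
C5: 2 σ bonds, plus two π bonds; 2 regions of electron density → sp.
C6: 4 σ bonds — 4 electron domains, sp3.
C7 is sp3: 4 σ bonds, 4 electron-density regions.
C8 is sp3: 4 σ bonds, 4 electron-density regions.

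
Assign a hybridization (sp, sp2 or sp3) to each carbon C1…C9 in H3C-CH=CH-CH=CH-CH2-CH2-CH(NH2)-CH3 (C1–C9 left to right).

C1 is sp3: 4 σ bonds, 4 electron-density regions.
C2 (3 σ bonds, plus one π bond) has steric number 3: sp2.
C3: 3 σ bonds, plus one π bond — 3 electron domains, sp2.
C4 (3 σ bonds, plus one π bond) has steric number 3: sp2.
C5: 3 σ bonds, plus one π bond; 3 regions of electron density → sp2.
C6: 4 σ bonds; 4 regions of electron density → sp3.
C7 has 4 σ bonds: steric number 4 → sp3.
C8 (4 σ bonds) has steric number 4: sp3.
C9: 4 σ bonds; 4 regions of electron density → sp3.

C1 sp3, C2 sp2, C3 sp2, C4 sp2, C5 sp2, C6 sp3, C7 sp3, C8 sp3, C9 sp3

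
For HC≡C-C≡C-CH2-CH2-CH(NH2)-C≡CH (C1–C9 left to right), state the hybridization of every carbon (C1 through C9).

C1 sp, C2 sp, C3 sp, C4 sp, C5 sp3, C6 sp3, C7 sp3, C8 sp, C9 sp

C1 carries 2 σ bonds, plus two π bonds, giving a steric number of 2, so it is sp.
C2 is sp: 2 σ bonds, plus two π bonds, 2 electron-density regions.
C3: 2 σ bonds, plus two π bonds — 2 electron domains, sp.
C4 carries 2 σ bonds, plus two π bonds, giving a steric number of 2, so it is sp.
C5 has 4 σ bonds: steric number 4 → sp3.
C6 is sp3: 4 σ bonds, 4 electron-density regions.
C7 is sp3: 4 σ bonds, 4 electron-density regions.
C8 — 2 σ bonds, plus two π bonds. Steric number 2, so sp.
C9 is sp: 2 σ bonds, plus two π bonds, 2 electron-density regions.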